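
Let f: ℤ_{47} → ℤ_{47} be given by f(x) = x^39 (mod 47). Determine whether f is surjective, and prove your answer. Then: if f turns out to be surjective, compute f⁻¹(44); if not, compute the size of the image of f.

11

Since 47 is prime, the nonzero elements of ℤ_{47} form a cyclic group of order 46.
As gcd(39, 46) = 1, raising to the 39th power is a bijection on this group: if x_1^39 ≡ x_2^39 then (x_1x_2^{−1})^39 = 1, and the only element of order dividing gcd(39, 46) = 1 is 1, so x_1 = x_2.
With f(0) = 0 this makes f injective on all of ℤ_{47}, hence bijective (finite equal-size domain and codomain). In particular f is surjective.
Since f is surjective, we find the preimage of 44. The inverse of x ↦ x^39 on (ℤ_{47})^× is x ↦ x^13, because 39·13 = 507 = 11·46 + 1 ≡ 1 (mod 46) and x^{46} = 1 for x ≠ 0 (Fermat). So f⁻¹(44) = 44^13 mod 47.
Repeated squaring mod 47: 44^1 ≡ 44, 44^2 ≡ 44² = 1936 ≡ 9, 44^4 ≡ 9² = 81 ≡ 34, 44^8 ≡ 34² = 1156 ≡ 28. Since 13 = 8 + 4 + 1, 44^13 ≡ 28·34·44: 28·34 = 952 ≡ 12, then 12·44 = 528 ≡ 11. So 44^13 ≡ 11 (mod 47).
Hence f⁻¹(44) = 11.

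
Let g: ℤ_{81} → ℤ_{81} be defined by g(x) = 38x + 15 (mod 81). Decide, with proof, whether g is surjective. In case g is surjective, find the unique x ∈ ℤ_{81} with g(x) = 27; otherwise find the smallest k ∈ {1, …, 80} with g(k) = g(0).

Recall that surjectivity means every element of the codomain has a preimage under g.
Since gcd(38, 81) = 1, 38 is invertible modulo 81. Euclid's algorithm: 81 = 2·38 + 5, 38 = 7·5 + 3, 5 = 1·3 + 2, 3 = 1·2 + 1; back-substituting gives 1 = 32·38 − 15·81, so 38⁻¹ ≡ 32 (mod 81).
Then y ↦ 32(y − 15) is a two-sided inverse to g, so every y ∈ ℤ_{81} has a preimage.
Thus g is surjective.
Since g is surjective, we compute g⁻¹(27): solve 38x + 15 ≡ 27 (mod 81), i.e. 38x ≡ 12 (mod 81).
Multiplying by 38⁻¹ = 32 gives x ≡ 32·12 = 384 = 4·81 + 60 ≡ 60 (mod 81).
Check: g(60) = 38·60 + 15 = 2295 = 28·81 + 27 ≡ 27 (mod 81).

60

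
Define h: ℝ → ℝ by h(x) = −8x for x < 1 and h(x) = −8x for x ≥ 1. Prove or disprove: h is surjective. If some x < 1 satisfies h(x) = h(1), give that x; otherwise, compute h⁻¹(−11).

Both pieces are strictly decreasing (slopes −8 and −8), so each is injective on its own interval.
The left piece maps (−∞, 1) onto (−8, ∞); the right piece maps [1, ∞) onto (−∞, −8].
These images together cover ℝ, so h is surjective.
Because the two images are disjoint, no x < 1 has h(x) = h(1), so we compute h⁻¹(−11): −11 lies in (−∞, −8], so solve −8x = −11: x = (−11 − 0)/(−8) = 11/8.

11/8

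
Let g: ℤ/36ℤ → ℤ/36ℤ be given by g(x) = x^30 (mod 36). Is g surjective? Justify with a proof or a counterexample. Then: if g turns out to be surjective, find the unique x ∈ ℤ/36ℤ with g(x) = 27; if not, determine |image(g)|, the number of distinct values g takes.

4

g(2): Repeated squaring mod 36: 2^1 ≡ 2, 2^2 ≡ 2² = 4, 2^4 ≡ 4² = 16, 2^8 ≡ 16² = 256 ≡ 4, 2^16 ≡ 4² = 16. Since 30 = 16 + 8 + 4 + 2, 2^30 ≡ 16·4·16·4: 16·4 = 64 ≡ 28, then 28·16 = 448 ≡ 16, then 16·4 = 64 ≡ 28. So 2^30 ≡ 28 (mod 36).
g(4): Repeated squaring mod 36: 4^1 ≡ 4, 4^2 ≡ 4² = 16, 4^4 ≡ 16² = 256 ≡ 4, 4^8 ≡ 4² = 16, 4^16 ≡ 16² = 256 ≡ 4. Since 30 = 16 + 8 + 4 + 2, 4^30 ≡ 4·16·4·16: 4·16 = 64 ≡ 28, then 28·4 = 112 ≡ 4, then 4·16 = 64 ≡ 28. So 4^30 ≡ 28 (mod 36).
So g(2) = g(4) = 28 while 2 ≠ 4, hence g is not injective.
A non-injective map from the 36-element set ℤ/36ℤ to itself takes at most 35 distinct values, so it cannot be surjective. Thus g is not surjective.
Since g is not surjective, we determine |image(g)|. Computing x^30 mod 36 for each x (by repeated squaring, reducing mod 36 at every step), the values g(0), g(1), …, g(35) are: 0, 1, 28, 9, 28, 1, 0, 1, 28, 9, 28, 1, 0, 1, 28, 9, 28, 1, 0, 1, 28, 9, 28, 1, 0, 1, 28, 9, 28, 1, 0, 1, 28, 9, 28, 1.
The distinct values are {0, 1, 9, 28}; there are 4 of them.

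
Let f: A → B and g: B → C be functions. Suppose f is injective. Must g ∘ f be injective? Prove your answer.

not injective

No. Take A = B = C = {1, 2}, f = identity (injective), and g(x) = 1 for every x.
Then (g ∘ f)(1) = 1 = (g ∘ f)(2) with 1 ≠ 2, so g ∘ f is not injective.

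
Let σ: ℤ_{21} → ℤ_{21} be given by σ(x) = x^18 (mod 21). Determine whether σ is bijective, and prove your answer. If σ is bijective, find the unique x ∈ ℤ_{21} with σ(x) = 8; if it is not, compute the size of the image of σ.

σ(1) = 1^18 = 1.
σ(2): Repeated squaring mod 21: 2^1 ≡ 2, 2^2 ≡ 2² = 4, 2^4 ≡ 4² = 16, 2^8 ≡ 16² = 256 ≡ 4, 2^16 ≡ 4² = 16. Since 18 = 16 + 2, 2^18 ≡ 16·4: 16·4 = 64 ≡ 1. So 2^18 ≡ 1 (mod 21).
So σ(1) = σ(2) = 1 while 1 ≠ 2, hence σ is not injective, hence not bijective.
Since σ is not bijective, we determine |image(σ)|. Computing x^18 mod 21 for each x (by repeated squaring, reducing mod 21 at every step), the values σ(0), σ(1), …, σ(20) are: 0, 1, 1, 15, 1, 1, 15, 7, 1, 15, 1, 1, 15, 1, 7, 15, 1, 1, 15, 1, 1.
The distinct values are {0, 1, 7, 15}; there are 4 of them.

4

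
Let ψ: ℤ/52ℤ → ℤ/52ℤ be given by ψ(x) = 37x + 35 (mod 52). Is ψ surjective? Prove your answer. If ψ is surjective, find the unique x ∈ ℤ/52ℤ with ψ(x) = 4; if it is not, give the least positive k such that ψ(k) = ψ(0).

9

Since gcd(37, 52) = 1, 37 is invertible modulo 52. Euclid's algorithm: 52 = 1·37 + 15, 37 = 2·15 + 7, 15 = 2·7 + 1; back-substituting gives 1 = 45·37 − 32·52, so 37⁻¹ ≡ 45 (mod 52).
Then y ↦ 45(y − 35) is a two-sided inverse to ψ, so every y ∈ ℤ/52ℤ has a preimage.
So ψ is surjective.
Since ψ is surjective, we compute ψ⁻¹(4): solve 37x + 35 ≡ 4 (mod 52), i.e. 37x ≡ 21 (mod 52).
Multiplying by 37⁻¹ = 45 gives x ≡ 45·21 = 945 = 18·52 + 9 ≡ 9 (mod 52).
Check: ψ(9) = 37·9 + 35 = 368 = 7·52 + 4 ≡ 4 (mod 52).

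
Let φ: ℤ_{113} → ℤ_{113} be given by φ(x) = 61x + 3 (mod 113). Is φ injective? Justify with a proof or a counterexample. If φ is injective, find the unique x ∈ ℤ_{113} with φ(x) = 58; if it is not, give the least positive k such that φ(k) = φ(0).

75

Suppose φ(a) = φ(b) in ℤ_{113}. Then 61a + 3 ≡ 61b + 3 (mod 113), so 61(a − b) ≡ 0 (mod 113).
Since gcd(61, 113) = 1, 61 is invertible modulo 113, thus a − b ≡ 0 (mod 113), i.e. a = b.
Hence φ is injective.
We now compute 61⁻¹ mod 113 explicitly. Euclid's algorithm: 113 = 1·61 + 52, 61 = 1·52 + 9, 52 = 5·9 + 7, 9 = 1·7 + 2, 7 = 3·2 + 1; back-substituting gives 1 = 63·61 − 34·113, so 61⁻¹ ≡ 63 (mod 113).
Since φ is injective, we compute φ⁻¹(58): solve 61x + 3 ≡ 58 (mod 113), i.e. 61x ≡ 55 (mod 113).
Multiplying by 61⁻¹ = 63 gives x ≡ 63·55 = 3465 = 30·113 + 75 ≡ 75 (mod 113).
Check: φ(75) = 61·75 + 3 = 4578 = 40·113 + 58 ≡ 58 (mod 113).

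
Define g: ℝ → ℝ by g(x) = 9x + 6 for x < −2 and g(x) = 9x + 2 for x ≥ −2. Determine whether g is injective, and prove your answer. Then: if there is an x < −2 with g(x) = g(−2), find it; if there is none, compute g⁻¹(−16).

-22/9

Both pieces are strictly increasing (slopes 9 and 9), so each is injective on its own interval.
The left piece maps (−∞, −2) onto (−∞, −12); the right piece maps [−2, ∞) onto [−16, ∞).
These images overlap. In particular g(−2) = −16 (right piece), and solving 9x + 6 = −16 on the left piece gives x = −22/9 < −2.
So g(−22/9) = g(−2) with −22/9 ≠ −2, and g is not injective. This x = −22/9 is the requested value below −2.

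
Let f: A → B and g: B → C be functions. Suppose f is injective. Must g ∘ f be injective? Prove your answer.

not injective

No. Take A = B = C = {0, 1}, f = identity (injective), and g(x) = 0 for every x.
Then (g ∘ f)(0) = 0 = (g ∘ f)(1) with 0 ≠ 1, so g ∘ f is not injective.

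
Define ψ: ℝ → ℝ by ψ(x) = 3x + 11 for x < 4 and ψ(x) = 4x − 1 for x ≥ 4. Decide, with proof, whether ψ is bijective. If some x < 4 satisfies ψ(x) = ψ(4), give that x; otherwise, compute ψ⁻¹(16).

Both pieces are strictly increasing (slopes 3 and 4), so each is injective on its own interval.
The left piece maps (−∞, 4) onto (−∞, 23); the right piece maps [4, ∞) onto [15, ∞).
These images overlap. In particular ψ(4) = 15 (right piece), and solving 3x + 11 = 15 on the left piece gives x = 4/3 < 4.
So ψ(4/3) = ψ(4) with 4/3 ≠ 4, and ψ is not injective, hence not bijective. This x = 4/3 is the requested value below 4.

4/3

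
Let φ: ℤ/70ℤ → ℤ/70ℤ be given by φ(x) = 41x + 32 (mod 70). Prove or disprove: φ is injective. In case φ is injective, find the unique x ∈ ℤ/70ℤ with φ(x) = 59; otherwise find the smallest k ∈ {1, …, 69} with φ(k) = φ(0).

57

If φ(x_1) = φ(x_2), then 41x_1 ≡ 41x_2 (mod 70). Because gcd(41, 70) = 1, we may cancel 41 to get x_1 ≡ x_2 (mod 70).
Thus φ is injective.
We now compute 41⁻¹ mod 70 explicitly. Euclid's algorithm: 70 = 1·41 + 29, 41 = 1·29 + 12, 29 = 2·12 + 5, 12 = 2·5 + 2, 5 = 2·2 + 1; back-substituting gives 1 = 41·41 − 24·70, so 41⁻¹ ≡ 41 (mod 70).
Since φ is injective, we find φ⁻¹(59): we need 41x ≡ 59 − 32 ≡ 27 (mod 70). Using 41⁻¹ = 41: x ≡ 41·27 = 1107 = 15·70 + 57, so x = 57.
Check: φ(57) = 41·57 + 32 = 2369 = 33·70 + 59 ≡ 59 (mod 70).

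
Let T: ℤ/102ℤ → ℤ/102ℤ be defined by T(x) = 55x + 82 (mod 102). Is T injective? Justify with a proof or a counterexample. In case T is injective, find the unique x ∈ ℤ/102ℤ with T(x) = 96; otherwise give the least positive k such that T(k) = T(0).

If T(a) = T(b), then 55a ≡ 55b (mod 102). Because gcd(55, 102) = 1, we may cancel 55 to get a ≡ b (mod 102).
Hence T is injective.
We now compute 55⁻¹ mod 102 explicitly. Euclid's algorithm: 102 = 1·55 + 47, 55 = 1·47 + 8, 47 = 5·8 + 7, 8 = 1·7 + 1; back-substituting gives 1 = 13·55 − 7·102, so 55⁻¹ ≡ 13 (mod 102).
Since T is injective, we find T⁻¹(96): we need 55x ≡ 96 − 82 ≡ 14 (mod 102). Using 55⁻¹ = 13: x ≡ 13·14 = 182 = 1·102 + 80, so x = 80.
Check: T(80) = 55·80 + 82 = 4482 = 43·102 + 96 ≡ 96 (mod 102).

80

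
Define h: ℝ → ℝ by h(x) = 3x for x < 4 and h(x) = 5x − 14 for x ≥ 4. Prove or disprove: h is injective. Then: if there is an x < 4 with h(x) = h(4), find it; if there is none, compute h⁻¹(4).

2

Both pieces are strictly increasing (slopes 3 and 5), so each is injective on its own interval.
The left piece maps (−∞, 4) onto (−∞, 12); the right piece maps [4, ∞) onto [6, ∞).
These images overlap. In particular h(4) = 6 (right piece), and solving 3x = 6 on the left piece gives x = 2 < 4.
So h(2) = h(4) with 2 ≠ 4, and h is not injective. This x = 2 is the requested value below 4.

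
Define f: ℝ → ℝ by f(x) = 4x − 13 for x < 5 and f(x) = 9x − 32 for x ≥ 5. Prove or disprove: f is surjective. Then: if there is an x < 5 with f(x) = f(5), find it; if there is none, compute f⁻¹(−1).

3

Both pieces are strictly increasing (slopes 4 and 9), so each is injective on its own interval.
The left piece maps (−∞, 5) onto (−∞, 7); the right piece maps [5, ∞) onto [13, ∞).
The union (−∞, 7) ∪ [13, ∞) omits the interval between 7 and 13; in particular 7 has no preimage. So f is not surjective.
Because the two images are disjoint, no x < 5 has f(x) = f(5), so we compute f⁻¹(−1): −1 lies in (−∞, 7), so solve 4x − 13 = −1: x = (−1 + 13)/4 = 3.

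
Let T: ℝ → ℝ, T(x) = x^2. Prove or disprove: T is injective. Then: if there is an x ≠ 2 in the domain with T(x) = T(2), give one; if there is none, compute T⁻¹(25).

T(2) = 4 = (−2)^2 = T(−2) (since 2 is even), with 2 ≠ −2. So T is not injective.
For the follow-up, such an x exists: taking x = −2 ∈ ℝ gives T(−2) = 4 = T(2) with −2 ≠ 2.

-2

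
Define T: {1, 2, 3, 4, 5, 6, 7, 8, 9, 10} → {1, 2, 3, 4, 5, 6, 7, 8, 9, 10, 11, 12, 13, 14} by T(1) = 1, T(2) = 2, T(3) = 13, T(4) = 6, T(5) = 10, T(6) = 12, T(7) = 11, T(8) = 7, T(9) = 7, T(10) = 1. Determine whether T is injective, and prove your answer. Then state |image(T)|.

T(8) = 7 = T(9) with 8 ≠ 9, so T is not injective.
The image of T is {1, 2, 6, 7, 10, 11, 12, 13}, which has 8 elements.

8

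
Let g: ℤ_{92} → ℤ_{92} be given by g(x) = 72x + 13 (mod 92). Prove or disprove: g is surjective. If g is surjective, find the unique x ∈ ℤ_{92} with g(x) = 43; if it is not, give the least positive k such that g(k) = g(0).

Since gcd(72, 92) = 4, we have 72x ≡ 0 (mod 4) for all x, so g(x) ≡ 1 (mod 4).
But 0 ≢ 1 (mod 4), so 0 ∈ ℤ_{92} has no preimage. Hence g is not surjective.
Since g is not surjective, we find the least positive k with g(k) = g(0): this means 72k ≡ 0 (mod 92), i.e. 92 ∣ 72k. Since gcd(72, 92) = 4, dividing through by 4 this holds exactly when 23 ∣ 18k, and as gcd(18, 23) = 1, exactly when 23 ∣ k.
The smallest positive such k is 23.

23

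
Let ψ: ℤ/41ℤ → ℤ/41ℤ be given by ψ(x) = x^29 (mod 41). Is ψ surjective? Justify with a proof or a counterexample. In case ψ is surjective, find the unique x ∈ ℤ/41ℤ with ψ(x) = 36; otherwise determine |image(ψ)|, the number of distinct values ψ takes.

Since 41 is prime, the nonzero elements of ℤ/41ℤ form a cyclic group of order 40.
As gcd(29, 40) = 1, raising to the 29th power is a bijection on this group: if x_1^29 ≡ x_2^29 then (x_1x_2^{−1})^29 = 1, and the only element of order dividing gcd(29, 40) = 1 is 1, so x_1 = x_2.
With ψ(0) = 0 this makes ψ injective on all of ℤ/41ℤ, hence bijective (finite equal-size domain and codomain). In particular ψ is surjective.
Since ψ is surjective, we find the preimage of 36. The inverse of x ↦ x^29 on (ℤ/41ℤ)^× is x ↦ x^29, because 29·29 = 841 = 21·40 + 1 ≡ 1 (mod 40) and x^{40} = 1 for x ≠ 0 (Fermat). So ψ⁻¹(36) = 36^29 mod 41.
Repeated squaring mod 41: 36^1 ≡ 36, 36^2 ≡ 36² = 1296 ≡ 25, 36^4 ≡ 25² = 625 ≡ 10, 36^8 ≡ 10² = 100 ≡ 18, 36^16 ≡ 18² = 324 ≡ 37. Since 29 = 16 + 8 + 4 + 1, 36^29 ≡ 37·18·10·36: 37·18 = 666 ≡ 10, then 10·10 = 100 ≡ 18, then 18·36 = 648 ≡ 33. So 36^29 ≡ 33 (mod 41).
Hence ψ⁻¹(36) = 33.

33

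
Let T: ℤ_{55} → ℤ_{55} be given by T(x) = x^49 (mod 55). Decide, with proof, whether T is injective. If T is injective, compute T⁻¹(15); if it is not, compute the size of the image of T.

25

Computing x^49 mod 55 for each x (by repeated squaring, reducing mod 55 at every step), the values T(0), T(1), …, T(54) are: 0, 1, 17, 48, 14, 20, 46, 52, 18, 49, 10, 11, 12, 28, 4, 25, 31, 2, 8, 29, 5, 21, 22, 23, 39, 15, 36, 42, 13, 19, 40, 16, 32, 33, 34, 50, 26, 47, 53, 24, 30, 51, 27, 43, 44, 45, 6, 37, 3, 9, 35, 41, 7, 38, 54.
Every element of ℤ_{55} appears exactly once in this list, so T is a bijection, and in particular injective.
Since T is injective, we read off the preimage of 15 from the same table: T(25) = 15, so T⁻¹(15) = 25.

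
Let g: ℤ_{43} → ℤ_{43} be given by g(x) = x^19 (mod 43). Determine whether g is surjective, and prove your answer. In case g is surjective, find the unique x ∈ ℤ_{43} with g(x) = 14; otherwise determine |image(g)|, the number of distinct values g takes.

Since 43 is prime, the nonzero elements of ℤ_{43} form a cyclic group of order 42.
As gcd(19, 42) = 1, raising to the 19th power is a bijection on this group: if x_1^19 ≡ x_2^19 then (x_1x_2^{−1})^19 = 1, and the only element of order dividing gcd(19, 42) = 1 is 1, so x_1 = x_2.
With g(0) = 0 this makes g injective on all of ℤ_{43}, hence bijective (finite equal-size domain and codomain). In particular g is surjective.
Since g is surjective, we find the preimage of 14. The inverse of x ↦ x^19 on (ℤ_{43})^× is x ↦ x^31, because 19·31 = 589 = 14·42 + 1 ≡ 1 (mod 42) and x^{42} = 1 for x ≠ 0 (Fermat). So g⁻¹(14) = 14^31 mod 43.
Repeated squaring mod 43: 14^1 ≡ 14, 14^2 ≡ 14² = 196 ≡ 24, 14^4 ≡ 24² = 576 ≡ 17, 14^8 ≡ 17² = 289 ≡ 31, 14^16 ≡ 31² = 961 ≡ 15. Since 31 = 16 + 8 + 4 + 2 + 1, 14^31 ≡ 15·31·17·24·14: 15·31 = 465 ≡ 35, then 35·17 = 595 ≡ 36, then 36·24 = 864 ≡ 4, then 4·14 = 56 ≡ 13. So 14^31 ≡ 13 (mod 43).
Hence g⁻¹(14) = 13.

13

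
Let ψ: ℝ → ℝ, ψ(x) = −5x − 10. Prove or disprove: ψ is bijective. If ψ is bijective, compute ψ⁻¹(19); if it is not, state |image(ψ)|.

-29/5

Suppose ψ(x_1) = ψ(x_2). Then −5x_1 − 10 = −5x_2 − 10, hence −5x_1 = −5x_2, therefore x_1 = x_2.
For any y ∈ ℝ, x = (y + 10)/(−5) satisfies ψ(x) = y.
Thus ψ is bijective.
Since ψ is bijective, we compute ψ⁻¹(19) = (19 + 10)/(−5) = −29/5.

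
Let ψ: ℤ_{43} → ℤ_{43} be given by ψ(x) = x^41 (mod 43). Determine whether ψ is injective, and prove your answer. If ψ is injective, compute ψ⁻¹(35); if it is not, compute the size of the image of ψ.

16

Since 43 is prime, the nonzero elements of ℤ_{43} form a cyclic group of order 42.
As gcd(41, 42) = 1, raising to the 41st power is a bijection on this group: if a^41 ≡ b^41 then (ab^{−1})^41 = 1, and the only element of order dividing gcd(41, 42) = 1 is 1, so a = b.
With ψ(0) = 0 this makes ψ injective on all of ℤ_{43}, hence bijective (finite equal-size domain and codomain). In particular ψ is injective.
Since ψ is injective, we find the preimage of 35. The inverse of x ↦ x^41 on (ℤ_{43})^× is x ↦ x^41, because 41·41 = 1681 = 40·42 + 1 ≡ 1 (mod 42) and x^{42} = 1 for x ≠ 0 (Fermat). So ψ⁻¹(35) = 35^41 mod 43.
Repeated squaring mod 43: 35^1 ≡ 35, 35^2 ≡ 35² = 1225 ≡ 21, 35^4 ≡ 21² = 441 ≡ 11, 35^8 ≡ 11² = 121 ≡ 35, 35^16 ≡ 35² = 1225 ≡ 21, 35^32 ≡ 21² = 441 ≡ 11. Since 41 = 32 + 8 + 1, 35^41 ≡ 11·35·35: 11·35 = 385 ≡ 41, then 41·35 = 1435 ≡ 16. So 35^41 ≡ 16 (mod 43).
Hence ψ⁻¹(35) = 16.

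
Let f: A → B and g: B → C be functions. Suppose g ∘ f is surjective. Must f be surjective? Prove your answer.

No. Take A = {1, 2}, B = {1, 2, 3, 4}, C = {1}, f(a) = 1 for every a ∈ A, and g(b) = 1 for every b ∈ B.
Then g ∘ f is surjective onto {1}, but 4 ∈ B has no preimage under f, so f is not surjective.

not surjective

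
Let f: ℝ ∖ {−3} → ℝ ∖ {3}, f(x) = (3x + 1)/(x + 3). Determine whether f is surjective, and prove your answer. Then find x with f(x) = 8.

-23/5

For any y ≠ 3, solving y(x + 3) = 3x + 1 for x gives a well-defined x ≠ −3. So f is surjective.
Solving f(x) = 8: cross-multiplying gives 3x + 1 = 8(x + 3), which rearranges to −5x = 23, so x = −23/5.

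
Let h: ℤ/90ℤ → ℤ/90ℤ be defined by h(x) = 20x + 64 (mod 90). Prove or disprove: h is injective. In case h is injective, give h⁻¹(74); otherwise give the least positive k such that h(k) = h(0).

We have gcd(20, 90) = 10 > 1. Taking u = 0 and v = 9: h(0) = 64 and h(9) = 20·9 + 64 = 244 ≡ 64 (mod 90).
So h(0) = h(9) while 0 ≠ 9, so h is not injective.
Since h is not injective, we find the least positive k with h(k) = h(0): this means 20k ≡ 0 (mod 90), i.e. 90 ∣ 20k. Since gcd(20, 90) = 10, dividing through by 10 this holds exactly when 9 ∣ 2k, and as gcd(2, 9) = 1, exactly when 9 ∣ k.
The smallest positive such k is 9.

9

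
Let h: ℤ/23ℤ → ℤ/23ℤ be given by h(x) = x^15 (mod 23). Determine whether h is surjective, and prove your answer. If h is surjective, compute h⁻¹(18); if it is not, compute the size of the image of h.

Since 23 is prime, the nonzero elements of ℤ/23ℤ form a cyclic group of order 22.
As gcd(15, 22) = 1, raising to the 15th power is a bijection on this group: if s^15 ≡ t^15 then (st^{−1})^15 = 1, and the only element of order dividing gcd(15, 22) = 1 is 1, so s = t.
With h(0) = 0 this makes h injective on all of ℤ/23ℤ, hence bijective (finite equal-size domain and codomain). In particular h is surjective.
Since h is surjective, we find the preimage of 18. The inverse of x ↦ x^15 on (ℤ/23ℤ)^× is x ↦ x^3, because 15·3 = 45 = 2·22 + 1 ≡ 1 (mod 22) and x^{22} = 1 for x ≠ 0 (Fermat). So h⁻¹(18) = 18^3 mod 23.
Repeated squaring mod 23: 18^1 ≡ 18, 18^2 ≡ 18² = 324 ≡ 2. Since 3 = 2 + 1, 18^3 ≡ 2·18: 2·18 = 36 ≡ 13. So 18^3 ≡ 13 (mod 23).
Hence h⁻¹(18) = 13.

13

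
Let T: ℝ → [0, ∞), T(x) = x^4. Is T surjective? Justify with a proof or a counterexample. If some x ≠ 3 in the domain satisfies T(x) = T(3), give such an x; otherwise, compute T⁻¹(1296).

-3

For any y ∈ [0, ∞), x = y^{1/4} ∈ ℝ satisfies x^4 = y, so T is surjective.
For the follow-up, such an x exists: taking x = −3 ∈ ℝ gives T(−3) = 81 = T(3) with −3 ≠ 3.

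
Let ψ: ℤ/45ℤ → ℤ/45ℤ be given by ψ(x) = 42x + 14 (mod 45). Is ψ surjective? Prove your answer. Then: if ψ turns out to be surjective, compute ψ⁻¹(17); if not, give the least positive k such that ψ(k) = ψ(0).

Since gcd(42, 45) = 3, we have 42x ≡ 0 (mod 3) for all x, so ψ(x) ≡ 2 (mod 3).
But 0 ≢ 2 (mod 3), so 0 ∈ ℤ/45ℤ has no preimage. Thus ψ is not surjective.
Since ψ is not surjective, we find the least positive k with ψ(k) = ψ(0): this means 42k ≡ 0 (mod 45), i.e. 45 ∣ 42k. Since gcd(42, 45) = 3, dividing through by 3 this holds exactly when 15 ∣ 14k, and as gcd(14, 15) = 1, exactly when 15 ∣ k.
The smallest positive such k is 15.

15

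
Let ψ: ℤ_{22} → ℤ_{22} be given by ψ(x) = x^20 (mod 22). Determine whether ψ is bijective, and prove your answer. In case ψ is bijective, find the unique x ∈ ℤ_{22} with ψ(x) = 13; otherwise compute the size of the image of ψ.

4

ψ(1) = 1^20 = 1.
ψ(3): Repeated squaring mod 22: 3^1 ≡ 3, 3^2 ≡ 3² = 9, 3^4 ≡ 9² = 81 ≡ 15, 3^8 ≡ 15² = 225 ≡ 5, 3^16 ≡ 5² = 25 ≡ 3. Since 20 = 16 + 4, 3^20 ≡ 3·15: 3·15 = 45 ≡ 1. So 3^20 ≡ 1 (mod 22).
So ψ(1) = ψ(3) = 1 while 1 ≠ 3, so ψ is not injective, hence not bijective.
Since ψ is not bijective, we determine |image(ψ)|. Computing x^20 mod 22 for each x (by repeated squaring, reducing mod 22 at every step), the values ψ(0), ψ(1), …, ψ(21) are: 0, 1, 12, 1, 12, 1, 12, 1, 12, 1, 12, 11, 12, 1, 12, 1, 12, 1, 12, 1, 12, 1.
The distinct values are {0, 1, 11, 12}; there are 4 of them.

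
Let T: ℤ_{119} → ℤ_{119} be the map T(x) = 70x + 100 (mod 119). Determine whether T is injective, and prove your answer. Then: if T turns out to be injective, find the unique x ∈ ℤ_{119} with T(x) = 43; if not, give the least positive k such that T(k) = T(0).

We have gcd(70, 119) = 7 > 1. Taking x_1 = 0 and x_2 = 17: T(0) = 100 and T(17) = 70·17 + 100 = 1290 ≡ 100 (mod 119).
So T(0) = T(17) while 0 ≠ 17, so T is not injective.
Since T is not injective, we find the least positive k with T(k) = T(0): this means 70k ≡ 0 (mod 119), i.e. 119 ∣ 70k. Since gcd(70, 119) = 7, dividing through by 7 this holds exactly when 17 ∣ 10k, and as gcd(10, 17) = 1, exactly when 17 ∣ k.
The smallest positive such k is 17.

17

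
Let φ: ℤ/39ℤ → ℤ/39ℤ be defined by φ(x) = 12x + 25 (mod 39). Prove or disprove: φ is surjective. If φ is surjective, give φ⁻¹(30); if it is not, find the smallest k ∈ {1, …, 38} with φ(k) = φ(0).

Recall: φ is surjective if every y in the codomain equals φ(x) for some x in the domain.
Since gcd(12, 39) = 3, we have 12x ≡ 0 (mod 3) for all x, so φ(x) ≡ 1 (mod 3).
But 0 ≢ 1 (mod 3), so 0 ∈ ℤ/39ℤ has no preimage. So φ is not surjective.
Since φ is not surjective, we find the least positive k with φ(k) = φ(0): this means 12k ≡ 0 (mod 39), i.e. 39 ∣ 12k. Since gcd(12, 39) = 3, dividing through by 3 this holds exactly when 13 ∣ 4k, and as gcd(4, 13) = 1, exactly when 13 ∣ k.
The smallest positive such k is 13.

13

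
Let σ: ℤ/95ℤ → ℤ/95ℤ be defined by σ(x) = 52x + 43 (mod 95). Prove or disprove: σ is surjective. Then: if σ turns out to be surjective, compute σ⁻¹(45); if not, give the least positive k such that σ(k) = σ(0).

Since gcd(52, 95) = 1, 52 is invertible modulo 95. Euclid's algorithm: 95 = 1·52 + 43, 52 = 1·43 + 9, 43 = 4·9 + 7, 9 = 1·7 + 2, 7 = 3·2 + 1; back-substituting gives 1 = 53·52 − 29·95, so 52⁻¹ ≡ 53 (mod 95).
Then y ↦ 53(y − 43) is a two-sided inverse to σ, so every y ∈ ℤ/95ℤ has a preimage.
Therefore σ is surjective.
Since σ is surjective, we compute σ⁻¹(45): solve 52x + 43 ≡ 45 (mod 95), i.e. 52x ≡ 2 (mod 95).
Multiplying by 52⁻¹ = 53 gives x ≡ 53·2 = 106 = 1·95 + 11 ≡ 11 (mod 95).
Check: σ(11) = 52·11 + 43 = 615 = 6·95 + 45 ≡ 45 (mod 95).

11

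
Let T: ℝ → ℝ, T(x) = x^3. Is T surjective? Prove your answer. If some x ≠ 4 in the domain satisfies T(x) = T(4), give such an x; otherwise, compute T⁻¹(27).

3

For any y ∈ ℝ, x = y^{1/3} ∈ ℝ gives T(x) = y, so T is surjective.
Since x ↦ x^3 is strictly increasing on ℝ, it is injective there, so no x ≠ 4 in the domain has T(x) = T(4). We therefore compute T⁻¹(27) = 27^{1/3} = 3 (indeed 3^3 = 27).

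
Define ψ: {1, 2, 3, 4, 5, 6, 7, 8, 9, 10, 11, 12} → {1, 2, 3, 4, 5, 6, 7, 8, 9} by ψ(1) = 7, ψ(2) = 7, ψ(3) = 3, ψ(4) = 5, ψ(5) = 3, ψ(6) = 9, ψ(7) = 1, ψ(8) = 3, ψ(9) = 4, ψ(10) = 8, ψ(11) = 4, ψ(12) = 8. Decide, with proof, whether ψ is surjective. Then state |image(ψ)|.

7

No element maps to 2, so ψ is not surjective.
The image of ψ is {1, 3, 4, 5, 7, 8, 9}, which has 7 elements.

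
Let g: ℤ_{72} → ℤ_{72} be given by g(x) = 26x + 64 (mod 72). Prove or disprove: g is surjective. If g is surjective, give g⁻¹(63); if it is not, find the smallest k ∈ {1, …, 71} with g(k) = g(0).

36

Since gcd(26, 72) = 2, we have 26x ≡ 0 (mod 2) for all x, so g(x) ≡ 0 (mod 2).
But 1 ≢ 0 (mod 2), so 1 ∈ ℤ_{72} has no preimage. So g is not surjective.
Since g is not surjective, we find the least positive k with g(k) = g(0): this means 26k ≡ 0 (mod 72), i.e. 72 ∣ 26k. Since gcd(26, 72) = 2, dividing through by 2 this holds exactly when 36 ∣ 13k, and as gcd(13, 36) = 1, exactly when 36 ∣ k.
The smallest positive such k is 36.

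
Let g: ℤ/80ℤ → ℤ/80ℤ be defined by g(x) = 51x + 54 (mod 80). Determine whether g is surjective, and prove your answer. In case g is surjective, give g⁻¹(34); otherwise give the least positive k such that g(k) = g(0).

20

Recall: surjectivity means every element of the codomain has a preimage under g.
Since gcd(51, 80) = 1, 51 is invertible modulo 80. Euclid's algorithm: 80 = 1·51 + 29, 51 = 1·29 + 22, 29 = 1·22 + 7, 22 = 3·7 + 1; back-substituting gives 1 = 11·51 − 7·80, so 51⁻¹ ≡ 11 (mod 80).
Then y ↦ 11(y − 54) is a two-sided inverse to g, so every y ∈ ℤ/80ℤ has a preimage.
Therefore g is surjective.
Since g is surjective, we compute g⁻¹(34): solve 51x + 54 ≡ 34 (mod 80), i.e. 51x ≡ 60 (mod 80).
Multiplying by 51⁻¹ = 11 gives x ≡ 11·60 = 660 = 8·80 + 20 ≡ 20 (mod 80).
Check: g(20) = 51·20 + 54 = 1074 = 13·80 + 34 ≡ 34 (mod 80).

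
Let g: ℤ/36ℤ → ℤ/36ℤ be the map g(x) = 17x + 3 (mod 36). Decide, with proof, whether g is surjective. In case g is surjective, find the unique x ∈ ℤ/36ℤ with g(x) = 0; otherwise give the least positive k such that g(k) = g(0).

21

Since gcd(17, 36) = 1, 17 is invertible modulo 36. Euclid's algorithm: 36 = 2·17 + 2, 17 = 8·2 + 1; back-substituting gives 1 = 17·17 − 8·36, so 17⁻¹ ≡ 17 (mod 36).
For any y ∈ ℤ/36ℤ, x = 17(y − 3) mod 36 satisfies g(x) = 17·17(y − 3) + 3 ≡ y (since 17·17 ≡ 1 mod 36). So every y has a preimage.
So g is surjective.
Since g is surjective, we find g⁻¹(0): we need 17x ≡ 0 − 3 ≡ 33 (mod 36). Using 17⁻¹ = 17: x ≡ 17·33 = 561 = 15·36 + 21, so x = 21.
Check: g(21) = 17·21 + 3 = 360 = 10·36 + 0 ≡ 0 (mod 36).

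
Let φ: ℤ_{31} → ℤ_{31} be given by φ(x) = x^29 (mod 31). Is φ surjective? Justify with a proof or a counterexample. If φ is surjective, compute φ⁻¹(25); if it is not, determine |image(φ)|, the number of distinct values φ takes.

Since 31 is prime, the nonzero elements of ℤ_{31} form a cyclic group of order 30.
As gcd(29, 30) = 1, raising to the 29th power is a bijection on this group: if s^29 ≡ t^29 then (st^{−1})^29 = 1, and the only element of order dividing gcd(29, 30) = 1 is 1, so s = t.
With φ(0) = 0 this makes φ injective on all of ℤ_{31}, hence bijective (finite equal-size domain and codomain). In particular φ is surjective.
Since φ is surjective, we find the preimage of 25. The inverse of x ↦ x^29 on (ℤ_{31})^× is x ↦ x^29, because 29·29 = 841 = 28·30 + 1 ≡ 1 (mod 30) and x^{30} = 1 for x ≠ 0 (Fermat). So φ⁻¹(25) = 25^29 mod 31.
Repeated squaring mod 31: 25^1 ≡ 25, 25^2 ≡ 25² = 625 ≡ 5, 25^4 ≡ 5² = 25, 25^8 ≡ 25² = 625 ≡ 5, 25^16 ≡ 5² = 25. Since 29 = 16 + 8 + 4 + 1, 25^29 ≡ 25·5·25·25: 25·5 = 125 ≡ 1, then 1·25 = 25, then 25·25 = 625 ≡ 5. So 25^29 ≡ 5 (mod 31).
Hence φ⁻¹(25) = 5.

5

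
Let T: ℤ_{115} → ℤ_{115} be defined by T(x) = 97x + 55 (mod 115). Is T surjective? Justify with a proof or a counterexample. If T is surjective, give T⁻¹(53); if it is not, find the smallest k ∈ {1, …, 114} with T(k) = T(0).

64

Since gcd(97, 115) = 1, 97 is invertible modulo 115. Euclid's algorithm: 115 = 1·97 + 18, 97 = 5·18 + 7, 18 = 2·7 + 4, 7 = 1·4 + 3, 4 = 1·3 + 1; back-substituting gives 1 = 83·97 − 70·115, so 97⁻¹ ≡ 83 (mod 115).
For any y ∈ ℤ_{115}, x = 83(y − 55) mod 115 satisfies T(x) = 97·83(y − 55) + 55 ≡ y (since 97·83 ≡ 1 mod 115). So every y has a preimage.
So T is surjective.
Since T is surjective, we find T⁻¹(53): we need 97x ≡ 53 − 55 ≡ 113 (mod 115). Using 97⁻¹ = 83: x ≡ 83·113 = 9379 = 81·115 + 64, so x = 64.
Check: T(64) = 97·64 + 55 = 6263 = 54·115 + 53 ≡ 53 (mod 115).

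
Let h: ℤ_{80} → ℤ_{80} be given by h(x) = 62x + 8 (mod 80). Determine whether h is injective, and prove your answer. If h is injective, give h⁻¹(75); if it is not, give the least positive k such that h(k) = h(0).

Recall that h is injective if h(u) = h(v) implies u = v.
We have gcd(62, 80) = 2 > 1. Taking u = 0 and v = 40: h(0) = 8 and h(40) = 62·40 + 8 = 2488 ≡ 8 (mod 80).
So h(0) = h(40) while 0 ≠ 40, therefore h is not injective.
Since h is not injective, we find the least positive k with h(k) = h(0): this means 62k ≡ 0 (mod 80), i.e. 80 ∣ 62k. Since gcd(62, 80) = 2, dividing through by 2 this holds exactly when 40 ∣ 31k, and as gcd(31, 40) = 1, exactly when 40 ∣ k.
The smallest positive such k is 40.

40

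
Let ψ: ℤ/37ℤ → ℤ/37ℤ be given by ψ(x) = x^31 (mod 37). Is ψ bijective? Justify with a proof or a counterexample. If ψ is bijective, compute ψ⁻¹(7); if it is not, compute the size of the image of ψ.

Since 37 is prime, the nonzero elements of ℤ/37ℤ form a cyclic group of order 36.
As gcd(31, 36) = 1, raising to the 31st power is a bijection on this group: if u^31 ≡ v^31 then (uv^{−1})^31 = 1, and the only element of order dividing gcd(31, 36) = 1 is 1, so u = v.
With ψ(0) = 0 this makes ψ injective on all of ℤ/37ℤ, hence bijective (finite equal-size domain and codomain). In particular ψ is bijective.
Since ψ is bijective, we find the preimage of 7. The inverse of x ↦ x^31 on (ℤ/37ℤ)^× is x ↦ x^7, because 31·7 = 217 = 6·36 + 1 ≡ 1 (mod 36) and x^{36} = 1 for x ≠ 0 (Fermat). So ψ⁻¹(7) = 7^7 mod 37.
Repeated squaring mod 37: 7^1 ≡ 7, 7^2 ≡ 7² = 49 ≡ 12, 7^4 ≡ 12² = 144 ≡ 33. Since 7 = 4 + 2 + 1, 7^7 ≡ 33·12·7: 33·12 = 396 ≡ 26, then 26·7 = 182 ≡ 34. So 7^7 ≡ 34 (mod 37).
Hence ψ⁻¹(7) = 34.

34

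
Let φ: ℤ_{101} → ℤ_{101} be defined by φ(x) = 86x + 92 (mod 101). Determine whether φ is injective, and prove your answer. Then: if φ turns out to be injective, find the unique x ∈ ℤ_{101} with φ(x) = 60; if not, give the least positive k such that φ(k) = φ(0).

56

Suppose φ(u) = φ(v) in ℤ_{101}. Then 86u + 92 ≡ 86v + 92 (mod 101), thus 86(u − v) ≡ 0 (mod 101).
Since gcd(86, 101) = 1, 86 is invertible modulo 101, therefore u − v ≡ 0 (mod 101), i.e. u = v.
Hence φ is injective.
We now compute 86⁻¹ mod 101 explicitly. Euclid's algorithm: 101 = 1·86 + 15, 86 = 5·15 + 11, 15 = 1·11 + 4, 11 = 2·4 + 3, 4 = 1·3 + 1; back-substituting gives 1 = 74·86 − 63·101, so 86⁻¹ ≡ 74 (mod 101).
Since φ is injective, we find φ⁻¹(60): we need 86x ≡ 60 − 92 ≡ 69 (mod 101). Using 86⁻¹ = 74: x ≡ 74·69 = 5106 = 50·101 + 56, so x = 56.
Check: φ(56) = 86·56 + 92 = 4908 = 48·101 + 60 ≡ 60 (mod 101).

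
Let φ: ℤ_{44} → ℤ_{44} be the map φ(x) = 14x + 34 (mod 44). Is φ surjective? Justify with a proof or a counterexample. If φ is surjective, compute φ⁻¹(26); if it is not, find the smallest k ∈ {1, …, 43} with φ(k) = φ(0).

22

Since gcd(14, 44) = 2, we have 14x ≡ 0 (mod 2) for all x, so φ(x) ≡ 0 (mod 2).
But 1 ≢ 0 (mod 2), so 1 ∈ ℤ_{44} has no preimage. Thus φ is not surjective.
Since φ is not surjective, we find the least positive k with φ(k) = φ(0): this means 14k ≡ 0 (mod 44), i.e. 44 ∣ 14k. Since gcd(14, 44) = 2, dividing through by 2 this holds exactly when 22 ∣ 7k, and as gcd(7, 22) = 1, exactly when 22 ∣ k.
The smallest positive such k is 22.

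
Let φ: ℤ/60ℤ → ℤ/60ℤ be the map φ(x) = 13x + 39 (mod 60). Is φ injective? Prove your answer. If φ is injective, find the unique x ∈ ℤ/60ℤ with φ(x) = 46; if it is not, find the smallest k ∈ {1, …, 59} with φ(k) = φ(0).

Suppose φ(a) = φ(b) in ℤ/60ℤ. Then 13a + 39 ≡ 13b + 39 (mod 60), thus 13(a − b) ≡ 0 (mod 60).
Since gcd(13, 60) = 1, 13 is invertible modulo 60, so a − b ≡ 0 (mod 60), i.e. a = b.
Therefore φ is injective.
We now compute 13⁻¹ mod 60 explicitly. Euclid's algorithm: 60 = 4·13 + 8, 13 = 1·8 + 5, 8 = 1·5 + 3, 5 = 1·3 + 2, 3 = 1·2 + 1; back-substituting gives 1 = 37·13 − 8·60, so 13⁻¹ ≡ 37 (mod 60).
Since φ is injective, we compute φ⁻¹(46): solve 13x + 39 ≡ 46 (mod 60), i.e. 13x ≡ 7 (mod 60).
Multiplying by 13⁻¹ = 37 gives x ≡ 37·7 = 259 = 4·60 + 19 ≡ 19 (mod 60).
Check: φ(19) = 13·19 + 39 = 286 = 4·60 + 46 ≡ 46 (mod 60).

19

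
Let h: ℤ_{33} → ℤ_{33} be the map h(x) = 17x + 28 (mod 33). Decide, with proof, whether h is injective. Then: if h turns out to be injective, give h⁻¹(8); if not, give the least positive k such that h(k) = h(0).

26

If h(x_1) = h(x_2), then 17x_1 ≡ 17x_2 (mod 33). Because gcd(17, 33) = 1, we may cancel 17 to get x_1 ≡ x_2 (mod 33).
Therefore h is injective.
We now compute 17⁻¹ mod 33 explicitly. Euclid's algorithm: 33 = 1·17 + 16, 17 = 1·16 + 1; back-substituting gives 1 = 2·17 − 1·33, so 17⁻¹ ≡ 2 (mod 33).
Since h is injective, we find h⁻¹(8): we need 17x ≡ 8 − 28 ≡ 13 (mod 33). Using 17⁻¹ = 2: x ≡ 2·13 = 26, so x = 26.
Check: h(26) = 17·26 + 28 = 470 = 14·33 + 8 ≡ 8 (mod 33).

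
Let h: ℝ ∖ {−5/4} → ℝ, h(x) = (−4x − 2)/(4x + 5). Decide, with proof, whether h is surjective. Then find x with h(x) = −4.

If h(x) = −1, cross-multiplying gives 4(−4x − 2) = −4(4x + 5), which simplifies to −8 = −20 — false.  So −1 has no preimage and h is not surjective.
Solving h(x) = −4: cross-multiplying gives −4x − 2 = −4(4x + 5), which rearranges to 12x = −18, so x = −3/2.

-3/2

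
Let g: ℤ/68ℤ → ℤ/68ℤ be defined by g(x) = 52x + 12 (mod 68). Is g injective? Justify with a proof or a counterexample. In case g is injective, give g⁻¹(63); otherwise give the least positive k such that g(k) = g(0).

17

We have gcd(52, 68) = 4 > 1. Taking a = 0 and b = 17: g(0) = 12 and g(17) = 52·17 + 12 = 896 ≡ 12 (mod 68).
So g(0) = g(17) while 0 ≠ 17, thus g is not injective.
Since g is not injective, we find the least positive k with g(k) = g(0): this means 52k ≡ 0 (mod 68), i.e. 68 ∣ 52k. Since gcd(52, 68) = 4, dividing through by 4 this holds exactly when 17 ∣ 13k, and as gcd(13, 17) = 1, exactly when 17 ∣ k.
The smallest positive such k is 17.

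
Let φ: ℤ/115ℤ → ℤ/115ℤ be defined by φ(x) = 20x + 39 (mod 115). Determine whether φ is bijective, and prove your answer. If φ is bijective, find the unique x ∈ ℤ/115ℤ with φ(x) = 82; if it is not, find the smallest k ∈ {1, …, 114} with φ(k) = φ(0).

Recall: φ is injective if φ(a) = φ(b) implies a = b.
We have gcd(20, 115) = 5 > 1. Taking a = 0 and b = 23: φ(0) = 39 and φ(23) = 20·23 + 39 = 499 ≡ 39 (mod 115).
So φ(0) = φ(23) while 0 ≠ 23, thus φ is not injective, hence not bijective.
Since φ is not bijective, we find the least positive k with φ(k) = φ(0): this means 20k ≡ 0 (mod 115), i.e. 115 ∣ 20k. Since gcd(20, 115) = 5, dividing through by 5 this holds exactly when 23 ∣ 4k, and as gcd(4, 23) = 1, exactly when 23 ∣ k.
The smallest positive such k is 23.

23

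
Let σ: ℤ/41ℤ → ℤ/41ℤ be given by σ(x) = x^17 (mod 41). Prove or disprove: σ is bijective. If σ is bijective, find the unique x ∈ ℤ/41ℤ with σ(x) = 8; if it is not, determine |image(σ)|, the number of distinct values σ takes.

Since 41 is prime, the nonzero elements of ℤ/41ℤ form a cyclic group of order 40.
As gcd(17, 40) = 1, raising to the 17th power is a bijection on this group: if x_1^17 ≡ x_2^17 then (x_1x_2^{−1})^17 = 1, and the only element of order dividing gcd(17, 40) = 1 is 1, so x_1 = x_2.
With σ(0) = 0 this makes σ injective on all of ℤ/41ℤ, hence bijective (finite equal-size domain and codomain). In particular σ is bijective.
Since σ is bijective, we find the preimage of 8. The inverse of x ↦ x^17 on (ℤ/41ℤ)^× is x ↦ x^33, because 17·33 = 561 = 14·40 + 1 ≡ 1 (mod 40) and x^{40} = 1 for x ≠ 0 (Fermat). So σ⁻¹(8) = 8^33 mod 41.
Repeated squaring mod 41: 8^1 ≡ 8, 8^2 ≡ 8² = 64 ≡ 23, 8^4 ≡ 23² = 529 ≡ 37, 8^8 ≡ 37² = 1369 ≡ 16, 8^16 ≡ 16² = 256 ≡ 10, 8^32 ≡ 10² = 100 ≡ 18. Since 33 = 32 + 1, 8^33 ≡ 18·8: 18·8 = 144 ≡ 21. So 8^33 ≡ 21 (mod 41).
Hence σ⁻¹(8) = 21.

21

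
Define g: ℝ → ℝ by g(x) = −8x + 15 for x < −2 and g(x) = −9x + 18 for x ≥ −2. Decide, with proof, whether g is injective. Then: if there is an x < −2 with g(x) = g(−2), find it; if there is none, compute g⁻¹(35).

Both pieces are strictly decreasing (slopes −8 and −9), so each is injective on its own interval.
The left piece maps (−∞, −2) onto (31, ∞); the right piece maps [−2, ∞) onto (−∞, 36].
These images overlap. In particular g(−2) = 36 (right piece), and solving −8x + 15 = 36 on the left piece gives x = −21/8 < −2.
So g(−21/8) = g(−2) with −21/8 ≠ −2, and g is not injective. This x = −21/8 is the requested value below −2.

-21/8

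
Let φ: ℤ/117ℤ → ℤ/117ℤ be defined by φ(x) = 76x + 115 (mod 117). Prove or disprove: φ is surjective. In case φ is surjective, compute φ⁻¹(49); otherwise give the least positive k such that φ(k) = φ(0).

33

Since gcd(76, 117) = 1, 76 is invertible modulo 117. Euclid's algorithm: 117 = 1·76 + 41, 76 = 1·41 + 35, 41 = 1·35 + 6, 35 = 5·6 + 5, 6 = 1·5 + 1; back-substituting gives 1 = 97·76 − 63·117, so 76⁻¹ ≡ 97 (mod 117).
Then y ↦ 97(y − 115) is a two-sided inverse to φ, so every y ∈ ℤ/117ℤ has a preimage.
Thus φ is surjective.
Since φ is surjective, we find φ⁻¹(49): we need 76x ≡ 49 − 115 ≡ 51 (mod 117). Using 76⁻¹ = 97: x ≡ 97·51 = 4947 = 42·117 + 33, so x = 33.
Check: φ(33) = 76·33 + 115 = 2623 = 22·117 + 49 ≡ 49 (mod 117).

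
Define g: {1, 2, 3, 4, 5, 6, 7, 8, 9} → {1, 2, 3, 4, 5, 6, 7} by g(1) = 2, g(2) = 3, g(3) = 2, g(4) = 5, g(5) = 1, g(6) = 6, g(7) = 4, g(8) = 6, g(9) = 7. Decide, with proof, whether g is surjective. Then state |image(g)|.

Every element of the codomain has a preimage: 1 = g(5), 2 = g(1), 3 = g(2), 4 = g(7), 5 = g(4), 6 = g(6), 7 = g(9).
Thus g is surjective.
The image of g is {1, 2, 3, 4, 5, 6, 7}, which has 7 elements.

7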